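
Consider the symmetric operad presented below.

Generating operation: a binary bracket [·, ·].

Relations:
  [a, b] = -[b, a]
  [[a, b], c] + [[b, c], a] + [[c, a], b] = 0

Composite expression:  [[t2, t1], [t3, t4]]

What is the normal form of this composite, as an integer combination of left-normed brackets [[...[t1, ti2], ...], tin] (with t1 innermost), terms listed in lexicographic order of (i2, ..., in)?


-[[[t1, t2], t3], t4] + [[[t1, t2], t4], t3]

Expand each bracket as ab - ba; the t1-initial words give the coefficients.
Composite bracket: [[t2, t1], [t3, t4]]
Under [a, b] = ab - ba we get 8 signed associative words (2^3 = 8).
Keep just the words that open with t1:
  t1t2t3t4 appears with sign -1, giving the term -[[[t1, t2], t3], t4]
  t1t2t4t3 appears with sign +1, giving the term +[[[t1, t2], t4], t3]


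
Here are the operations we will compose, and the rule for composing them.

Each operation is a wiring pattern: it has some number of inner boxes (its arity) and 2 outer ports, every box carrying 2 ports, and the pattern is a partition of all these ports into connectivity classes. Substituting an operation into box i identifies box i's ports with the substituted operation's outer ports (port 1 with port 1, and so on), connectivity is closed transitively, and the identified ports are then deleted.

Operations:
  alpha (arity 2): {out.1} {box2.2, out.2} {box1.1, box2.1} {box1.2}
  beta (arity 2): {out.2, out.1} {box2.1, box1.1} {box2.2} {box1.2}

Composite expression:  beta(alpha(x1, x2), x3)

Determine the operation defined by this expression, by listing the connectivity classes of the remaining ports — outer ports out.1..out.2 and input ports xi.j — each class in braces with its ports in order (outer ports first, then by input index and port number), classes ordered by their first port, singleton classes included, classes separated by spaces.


Connectivity passes through glued beta-boundaries; trace each wire chain.
after alpha, the pattern on (x1, x2) reads {out.1} {out.2, x2.2} {x1.1, x2.1} {x1.2} (out.j = its outer ports)
after beta, the pattern on (x1, x2, x3) reads {out.1, out.2} {x1.1, x2.1} {x1.2} {x2.2} {x3.1} {x3.2} (out.j = its outer ports)

{out.1, out.2} {x1.1, x2.1} {x1.2} {x2.2} {x3.1} {x3.2}


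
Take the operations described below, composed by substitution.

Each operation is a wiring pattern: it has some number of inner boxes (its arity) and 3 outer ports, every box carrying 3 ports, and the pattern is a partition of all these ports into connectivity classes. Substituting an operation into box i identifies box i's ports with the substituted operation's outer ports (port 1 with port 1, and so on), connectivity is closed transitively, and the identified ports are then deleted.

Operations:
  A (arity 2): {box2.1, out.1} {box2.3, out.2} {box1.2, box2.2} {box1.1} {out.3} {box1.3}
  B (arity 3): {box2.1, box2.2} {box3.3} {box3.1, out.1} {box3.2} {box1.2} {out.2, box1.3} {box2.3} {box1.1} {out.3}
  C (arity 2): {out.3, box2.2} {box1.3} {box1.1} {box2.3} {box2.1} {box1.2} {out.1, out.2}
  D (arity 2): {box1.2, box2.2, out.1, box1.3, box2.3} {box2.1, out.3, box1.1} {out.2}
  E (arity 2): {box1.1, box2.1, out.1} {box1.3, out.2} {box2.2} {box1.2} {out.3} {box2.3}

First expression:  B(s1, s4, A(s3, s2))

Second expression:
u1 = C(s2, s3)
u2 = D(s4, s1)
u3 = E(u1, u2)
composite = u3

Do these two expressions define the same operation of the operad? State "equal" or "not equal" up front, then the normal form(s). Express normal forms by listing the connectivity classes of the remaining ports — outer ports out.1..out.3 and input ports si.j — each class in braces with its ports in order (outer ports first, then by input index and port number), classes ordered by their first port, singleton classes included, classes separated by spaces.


not equal; the first gives {out.1, s2.1} {out.2, s1.3} {out.3} {s1.1} {s1.2} {s2.2, s3.2} {s2.3} {s3.1} {s3.3} {s4.1, s4.2} {s4.3} and the second {out.1, s1.2, s1.3, s4.2, s4.3} {out.2, s3.2} {out.3} {s1.1, s4.1} {s2.1} {s2.2} {s2.3} {s3.1} {s3.3}

Reducing the first expression gives {out.1, s2.1} {out.2, s1.3} {out.3} {s1.1} {s1.2} {s2.2, s3.2} {s2.3} {s3.1} {s3.3} {s4.1, s4.2} {s4.3}
Reducing the second expression gives {out.1, s1.2, s1.3, s4.2, s4.3} {out.2, s3.2} {out.3} {s1.1, s4.1} {s2.1} {s2.2} {s2.3} {s3.1} {s3.3}
The forms do not match — not equal.


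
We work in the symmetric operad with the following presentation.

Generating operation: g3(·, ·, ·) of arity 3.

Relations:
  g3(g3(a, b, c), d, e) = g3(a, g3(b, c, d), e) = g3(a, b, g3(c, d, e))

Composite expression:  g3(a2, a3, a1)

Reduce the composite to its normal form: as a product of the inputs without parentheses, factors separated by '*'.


a2 * a3 * a1

Every regrouping of g3 is equal, so read the a-inputs in written order.
g3(a2, a3, a1) flattens to a2 * a3 * a1


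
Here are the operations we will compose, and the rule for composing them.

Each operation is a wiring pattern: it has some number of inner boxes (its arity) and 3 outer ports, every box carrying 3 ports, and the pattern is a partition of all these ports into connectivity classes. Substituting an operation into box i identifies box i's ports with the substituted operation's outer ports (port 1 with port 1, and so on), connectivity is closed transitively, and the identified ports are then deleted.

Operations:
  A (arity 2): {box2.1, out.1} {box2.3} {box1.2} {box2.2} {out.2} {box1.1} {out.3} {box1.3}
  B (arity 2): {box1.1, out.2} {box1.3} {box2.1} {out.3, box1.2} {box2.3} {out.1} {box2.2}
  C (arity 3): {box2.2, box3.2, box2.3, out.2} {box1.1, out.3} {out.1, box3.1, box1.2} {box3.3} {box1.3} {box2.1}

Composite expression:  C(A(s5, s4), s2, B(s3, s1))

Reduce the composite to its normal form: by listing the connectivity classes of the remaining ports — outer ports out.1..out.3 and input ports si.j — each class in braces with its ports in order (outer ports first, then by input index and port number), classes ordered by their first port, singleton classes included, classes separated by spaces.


{out.1} {out.2, s2.2, s2.3, s3.1} {out.3, s4.1} {s1.1} {s1.2} {s1.3} {s2.1} {s3.2} {s3.3} {s4.2} {s4.3} {s5.1} {s5.2} {s5.3}

After gluing at C, chains via deleted ports link the s-ports.
the subtree at A composes to {out.1, s4.1} {out.2} {out.3} {s4.2} {s4.3} {s5.1} {s5.2} {s5.3} on (s5, s4); out.j = own outer ports
the subtree at B composes to {out.1} {out.2, s3.1} {out.3, s3.2} {s1.1} {s1.2} {s1.3} {s3.3} on (s3, s1); out.j = own outer ports
the subtree at C composes to {out.1} {out.2, s2.2, s2.3, s3.1} {out.3, s4.1} {s1.1} {s1.2} {s1.3} {s2.1} {s3.2} {s3.3} {s4.2} {s4.3} {s5.1} {s5.2} {s5.3} on (s5, s4, s2, s3, s1); out.j = own outer ports


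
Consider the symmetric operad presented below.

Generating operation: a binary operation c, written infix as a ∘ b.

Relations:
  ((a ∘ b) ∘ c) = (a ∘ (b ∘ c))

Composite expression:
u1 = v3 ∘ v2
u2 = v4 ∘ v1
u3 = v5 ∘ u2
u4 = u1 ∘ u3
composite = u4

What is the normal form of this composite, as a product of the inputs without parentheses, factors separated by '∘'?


Under associativity of c, the answer is the v's in reading order.
(v3 ∘ v2) reduces to v3 ∘ v2
(v4 ∘ v1) reduces to v4 ∘ v1
(v5 ∘ (v4 ∘ v1)) reduces to v5 ∘ v4 ∘ v1
((v3 ∘ v2) ∘ (v5 ∘ (v4 ∘ v1))) reduces to v3 ∘ v2 ∘ v5 ∘ v4 ∘ v1

v3 ∘ v2 ∘ v5 ∘ v4 ∘ v1


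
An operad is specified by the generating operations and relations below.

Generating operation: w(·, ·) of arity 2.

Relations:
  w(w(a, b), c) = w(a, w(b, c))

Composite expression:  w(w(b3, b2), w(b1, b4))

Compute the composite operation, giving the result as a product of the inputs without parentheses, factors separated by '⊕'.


b3 ⊕ b2 ⊕ b1 ⊕ b4


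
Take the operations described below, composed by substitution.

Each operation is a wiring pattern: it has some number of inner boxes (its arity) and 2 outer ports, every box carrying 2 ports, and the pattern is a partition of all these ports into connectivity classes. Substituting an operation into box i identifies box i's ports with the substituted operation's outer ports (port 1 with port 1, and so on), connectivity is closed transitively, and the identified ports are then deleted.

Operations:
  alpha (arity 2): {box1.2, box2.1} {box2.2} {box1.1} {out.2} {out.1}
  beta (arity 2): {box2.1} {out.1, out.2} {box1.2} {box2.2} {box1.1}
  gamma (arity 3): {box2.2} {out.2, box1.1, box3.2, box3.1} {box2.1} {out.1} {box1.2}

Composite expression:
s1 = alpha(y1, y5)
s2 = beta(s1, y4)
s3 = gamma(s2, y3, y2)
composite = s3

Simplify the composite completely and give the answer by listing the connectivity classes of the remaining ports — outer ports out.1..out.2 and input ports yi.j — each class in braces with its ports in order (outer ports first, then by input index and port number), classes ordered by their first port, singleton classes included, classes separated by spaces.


{out.1} {out.2, y2.1, y2.2} {y1.1} {y1.2, y5.1} {y3.1} {y3.2} {y4.1} {y4.2} {y5.2}


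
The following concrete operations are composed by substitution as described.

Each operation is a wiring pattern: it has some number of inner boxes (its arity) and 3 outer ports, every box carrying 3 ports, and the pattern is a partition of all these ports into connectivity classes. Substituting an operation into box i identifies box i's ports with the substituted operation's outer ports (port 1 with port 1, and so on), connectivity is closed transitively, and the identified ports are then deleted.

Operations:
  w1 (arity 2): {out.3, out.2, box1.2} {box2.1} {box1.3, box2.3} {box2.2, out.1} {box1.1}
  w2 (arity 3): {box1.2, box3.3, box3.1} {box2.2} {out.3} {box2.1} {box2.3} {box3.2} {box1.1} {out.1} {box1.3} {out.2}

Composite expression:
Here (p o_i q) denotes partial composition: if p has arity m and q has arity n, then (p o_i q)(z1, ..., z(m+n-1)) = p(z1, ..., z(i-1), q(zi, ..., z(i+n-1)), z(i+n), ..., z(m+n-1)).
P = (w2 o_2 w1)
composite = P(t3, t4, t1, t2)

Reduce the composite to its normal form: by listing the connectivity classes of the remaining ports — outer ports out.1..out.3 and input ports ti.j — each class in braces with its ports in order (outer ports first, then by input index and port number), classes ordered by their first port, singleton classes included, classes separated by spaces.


{out.1} {out.2} {out.3} {t1.1} {t1.2} {t1.3, t4.3} {t2.1, t2.3, t3.2} {t2.2} {t3.1} {t3.3} {t4.1} {t4.2}

Reachability decides: close wires over w2-identified ports.
w1 over (t4, t1) gives {out.1, t1.2} {out.2, out.3, t4.2} {t1.1} {t1.3, t4.3} {t4.1}, out.j being that stage's outer ports
w2 over (t3, t4, t1, t2) gives {out.1} {out.2} {out.3} {t1.1} {t1.2} {t1.3, t4.3} {t2.1, t2.3, t3.2} {t2.2} {t3.1} {t3.3} {t4.1} {t4.2}, out.j being that stage's outer ports


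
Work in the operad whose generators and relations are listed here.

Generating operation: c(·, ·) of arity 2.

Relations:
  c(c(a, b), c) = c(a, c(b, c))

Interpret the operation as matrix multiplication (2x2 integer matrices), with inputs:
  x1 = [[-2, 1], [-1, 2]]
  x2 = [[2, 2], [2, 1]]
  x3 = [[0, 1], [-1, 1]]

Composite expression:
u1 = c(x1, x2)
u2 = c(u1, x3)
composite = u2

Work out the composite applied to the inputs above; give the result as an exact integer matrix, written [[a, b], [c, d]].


c(x1, x2) = [[-2, -3], [2, 0]]
c(c(x1, x2), x3) = [[3, -5], [0, 2]]

[[3, -5], [0, 2]]


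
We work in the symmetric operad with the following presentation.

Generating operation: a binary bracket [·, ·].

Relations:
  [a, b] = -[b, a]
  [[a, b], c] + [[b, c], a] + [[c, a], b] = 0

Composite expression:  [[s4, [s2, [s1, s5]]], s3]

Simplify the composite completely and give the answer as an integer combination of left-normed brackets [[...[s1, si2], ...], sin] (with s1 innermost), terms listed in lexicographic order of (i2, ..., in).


Left-normed coefficients sit on the s1-initial expansion words.
Composite bracket: [[s4, [s2, [s1, s5]]], s3]
The bracket unfolds into 16 signed words via [a, b] = ab - ba (2^4 = 16).
Only words starting with s1 matter:
  word s1s5s2s4s3 has sign +1, contributing +[[[[s1, s5], s2], s4], s3]

[[[[s1, s5], s2], s4], s3]


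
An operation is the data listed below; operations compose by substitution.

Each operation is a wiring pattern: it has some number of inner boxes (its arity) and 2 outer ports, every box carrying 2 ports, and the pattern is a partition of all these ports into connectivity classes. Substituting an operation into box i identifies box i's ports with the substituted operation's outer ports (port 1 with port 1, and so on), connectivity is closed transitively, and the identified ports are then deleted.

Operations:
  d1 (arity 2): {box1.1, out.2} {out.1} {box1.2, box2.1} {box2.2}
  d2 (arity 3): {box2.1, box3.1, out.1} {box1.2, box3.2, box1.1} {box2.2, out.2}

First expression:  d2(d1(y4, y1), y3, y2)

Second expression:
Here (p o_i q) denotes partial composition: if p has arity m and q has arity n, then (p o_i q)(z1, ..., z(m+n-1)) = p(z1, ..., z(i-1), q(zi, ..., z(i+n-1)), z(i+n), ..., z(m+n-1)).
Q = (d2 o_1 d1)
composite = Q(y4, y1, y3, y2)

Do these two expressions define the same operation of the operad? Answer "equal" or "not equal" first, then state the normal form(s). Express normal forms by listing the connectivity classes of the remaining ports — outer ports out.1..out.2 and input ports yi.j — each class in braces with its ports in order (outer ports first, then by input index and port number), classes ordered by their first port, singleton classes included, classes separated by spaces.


equal; the common form is {out.1, y2.1, y3.1} {out.2, y3.2} {y1.1, y4.2} {y1.2} {y2.2, y4.1}

Reducing the first expression gives {out.1, y2.1, y3.1} {out.2, y3.2} {y1.1, y4.2} {y1.2} {y2.2, y4.1}
Reducing the second expression gives {out.1, y2.1, y3.1} {out.2, y3.2} {y1.1, y4.2} {y1.2} {y2.2, y4.1}
Same normal form: equal.


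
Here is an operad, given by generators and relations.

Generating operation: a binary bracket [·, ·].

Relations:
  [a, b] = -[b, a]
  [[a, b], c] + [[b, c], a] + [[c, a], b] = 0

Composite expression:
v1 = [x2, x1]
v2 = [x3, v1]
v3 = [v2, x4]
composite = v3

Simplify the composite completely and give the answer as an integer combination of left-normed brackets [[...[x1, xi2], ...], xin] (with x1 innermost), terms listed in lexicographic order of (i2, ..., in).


A multilinear Lie element is pinned by x1-initial words (x1 innermost).
Composite bracket: [[x3, [x2, x1]], x4]
The bracket unfolds into 8 signed words via [a, b] = ab - ba (2^3 = 8).
Words beginning with x1 determine it all:
  sign of x1x2x3x4 is +1, so it contributes +[[[x1, x2], x3], x4]

[[[x1, x2], x3], x4]


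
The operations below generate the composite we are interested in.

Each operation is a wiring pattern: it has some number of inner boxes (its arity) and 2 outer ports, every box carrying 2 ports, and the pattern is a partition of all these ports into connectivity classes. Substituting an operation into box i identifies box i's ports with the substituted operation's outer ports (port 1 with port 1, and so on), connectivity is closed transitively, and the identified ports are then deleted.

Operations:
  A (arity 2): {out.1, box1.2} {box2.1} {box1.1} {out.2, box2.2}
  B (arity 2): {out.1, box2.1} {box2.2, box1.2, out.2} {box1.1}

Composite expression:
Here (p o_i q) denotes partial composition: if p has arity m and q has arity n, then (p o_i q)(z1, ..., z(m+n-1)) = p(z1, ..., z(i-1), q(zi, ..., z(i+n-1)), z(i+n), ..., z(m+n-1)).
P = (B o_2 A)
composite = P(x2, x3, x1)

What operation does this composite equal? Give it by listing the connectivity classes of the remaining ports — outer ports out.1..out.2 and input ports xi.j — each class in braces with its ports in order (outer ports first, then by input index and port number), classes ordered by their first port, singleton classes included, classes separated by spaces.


Two ports join when wires chain via B-identified ports.
composing A on (x3, x1), with out.j its own outer ports: {out.1, x3.2} {out.2, x1.2} {x1.1} {x3.1}
composing B on (x2, x3, x1), with out.j its own outer ports: {out.1, x3.2} {out.2, x1.2, x2.2} {x1.1} {x2.1} {x3.1}

{out.1, x3.2} {out.2, x1.2, x2.2} {x1.1} {x2.1} {x3.1}


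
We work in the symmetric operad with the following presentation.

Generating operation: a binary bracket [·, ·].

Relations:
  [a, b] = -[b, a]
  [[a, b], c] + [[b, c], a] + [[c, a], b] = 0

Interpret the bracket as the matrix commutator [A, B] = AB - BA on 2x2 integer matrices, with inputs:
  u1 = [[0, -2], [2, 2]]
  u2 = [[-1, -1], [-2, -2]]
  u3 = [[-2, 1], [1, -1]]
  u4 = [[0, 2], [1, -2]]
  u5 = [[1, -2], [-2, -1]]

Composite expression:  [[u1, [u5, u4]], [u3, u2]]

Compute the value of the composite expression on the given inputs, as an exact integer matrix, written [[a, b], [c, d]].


[[8, -16], [0, -8]]

[u5, u4] = [[2, 8], [-6, -2]]
[u1, [u5, u4]] = [[-4, -8], [-4, 4]]
[u3, u2] = [[-1, 0], [-1, 1]]
[[u1, [u5, u4]], [u3, u2]] = [[8, -16], [0, -8]]


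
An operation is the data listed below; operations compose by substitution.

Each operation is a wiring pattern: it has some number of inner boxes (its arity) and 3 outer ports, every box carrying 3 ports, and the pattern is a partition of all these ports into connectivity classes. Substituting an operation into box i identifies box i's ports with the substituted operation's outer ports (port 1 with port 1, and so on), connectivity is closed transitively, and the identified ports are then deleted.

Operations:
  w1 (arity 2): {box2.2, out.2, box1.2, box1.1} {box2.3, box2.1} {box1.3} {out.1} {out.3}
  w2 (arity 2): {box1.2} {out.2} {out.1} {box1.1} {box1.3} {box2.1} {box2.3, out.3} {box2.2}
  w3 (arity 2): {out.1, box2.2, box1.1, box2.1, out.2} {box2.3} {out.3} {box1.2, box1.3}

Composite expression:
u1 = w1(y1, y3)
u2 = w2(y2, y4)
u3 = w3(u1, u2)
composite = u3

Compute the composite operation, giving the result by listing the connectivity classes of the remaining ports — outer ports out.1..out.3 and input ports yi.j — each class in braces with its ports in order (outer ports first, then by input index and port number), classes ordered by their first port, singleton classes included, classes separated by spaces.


{out.1, out.2} {out.3} {y1.1, y1.2, y3.2} {y1.3} {y2.1} {y2.2} {y2.3} {y3.1, y3.3} {y4.1} {y4.2} {y4.3}

After gluing at w3, chains via deleted ports link the y-ports.
composing w1 on (y1, y3), with out.j its own outer ports: {out.1} {out.2, y1.1, y1.2, y3.2} {out.3} {y1.3} {y3.1, y3.3}
composing w2 on (y2, y4), with out.j its own outer ports: {out.1} {out.2} {out.3, y4.3} {y2.1} {y2.2} {y2.3} {y4.1} {y4.2}
composing w3 on (y1, y3, y2, y4), with out.j its own outer ports: {out.1, out.2} {out.3} {y1.1, y1.2, y3.2} {y1.3} {y2.1} {y2.2} {y2.3} {y3.1, y3.3} {y4.1} {y4.2} {y4.3}


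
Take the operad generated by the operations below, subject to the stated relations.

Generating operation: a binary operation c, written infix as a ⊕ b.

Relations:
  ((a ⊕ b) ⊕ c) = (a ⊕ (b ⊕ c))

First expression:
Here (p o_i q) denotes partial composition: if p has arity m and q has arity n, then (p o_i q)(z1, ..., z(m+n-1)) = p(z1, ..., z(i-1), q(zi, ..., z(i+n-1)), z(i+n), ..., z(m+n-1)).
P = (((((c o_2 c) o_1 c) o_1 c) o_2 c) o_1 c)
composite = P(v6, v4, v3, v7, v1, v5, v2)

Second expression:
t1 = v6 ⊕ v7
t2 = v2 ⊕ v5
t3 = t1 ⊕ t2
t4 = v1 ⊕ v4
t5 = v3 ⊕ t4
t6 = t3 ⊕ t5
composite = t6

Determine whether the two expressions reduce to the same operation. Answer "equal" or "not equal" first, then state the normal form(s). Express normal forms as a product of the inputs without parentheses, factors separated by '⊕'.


not equal; first: v6 ⊕ v4 ⊕ v3 ⊕ v7 ⊕ v1 ⊕ v5 ⊕ v2; second: v6 ⊕ v7 ⊕ v2 ⊕ v5 ⊕ v3 ⊕ v1 ⊕ v4

The first expression reduces to v6 ⊕ v4 ⊕ v3 ⊕ v7 ⊕ v1 ⊕ v5 ⊕ v2
The second expression reduces to v6 ⊕ v7 ⊕ v2 ⊕ v5 ⊕ v3 ⊕ v1 ⊕ v4
The forms do not match — not equal.


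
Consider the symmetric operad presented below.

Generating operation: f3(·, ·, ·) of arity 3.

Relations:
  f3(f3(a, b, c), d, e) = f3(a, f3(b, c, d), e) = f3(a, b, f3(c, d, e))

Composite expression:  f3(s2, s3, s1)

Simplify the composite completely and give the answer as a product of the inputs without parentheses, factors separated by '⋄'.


Every regrouping of f3 is equal, so read the s-inputs in written order.
f3(s2, s3, s1) spells out as s2 ⋄ s3 ⋄ s1

s2 ⋄ s3 ⋄ s1


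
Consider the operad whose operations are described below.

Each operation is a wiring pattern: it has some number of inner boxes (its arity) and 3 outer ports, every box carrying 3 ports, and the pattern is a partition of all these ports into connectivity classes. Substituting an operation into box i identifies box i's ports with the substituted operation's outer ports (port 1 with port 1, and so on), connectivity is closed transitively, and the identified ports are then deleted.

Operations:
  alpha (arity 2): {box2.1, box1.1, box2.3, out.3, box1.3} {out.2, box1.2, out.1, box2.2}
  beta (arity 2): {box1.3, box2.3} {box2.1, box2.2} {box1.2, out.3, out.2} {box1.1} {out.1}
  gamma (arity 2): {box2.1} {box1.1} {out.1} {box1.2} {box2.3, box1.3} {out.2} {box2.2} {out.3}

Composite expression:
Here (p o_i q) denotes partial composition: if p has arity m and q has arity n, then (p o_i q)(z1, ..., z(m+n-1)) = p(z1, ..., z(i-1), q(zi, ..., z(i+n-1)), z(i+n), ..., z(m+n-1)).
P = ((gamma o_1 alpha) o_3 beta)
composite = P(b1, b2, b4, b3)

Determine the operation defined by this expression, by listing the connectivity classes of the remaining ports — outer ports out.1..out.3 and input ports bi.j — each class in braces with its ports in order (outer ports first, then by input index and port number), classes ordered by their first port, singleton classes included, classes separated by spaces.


{out.1} {out.2} {out.3} {b1.1, b1.3, b2.1, b2.3, b4.2} {b1.2, b2.2} {b3.1, b3.2} {b3.3, b4.3} {b4.1}

Substituting into gamma glues patterns; closure does the rest.
through alpha, on inputs (b1, b2): {out.1, out.2, b1.2, b2.2} {out.3, b1.1, b1.3, b2.1, b2.3} (out.j = stage outer ports)
through beta, on inputs (b4, b3): {out.1} {out.2, out.3, b4.2} {b3.1, b3.2} {b3.3, b4.3} {b4.1} (out.j = stage outer ports)
through gamma, on inputs (b1, b2, b4, b3): {out.1} {out.2} {out.3} {b1.1, b1.3, b2.1, b2.3, b4.2} {b1.2, b2.2} {b3.1, b3.2} {b3.3, b4.3} {b4.1} (out.j = stage outer ports)


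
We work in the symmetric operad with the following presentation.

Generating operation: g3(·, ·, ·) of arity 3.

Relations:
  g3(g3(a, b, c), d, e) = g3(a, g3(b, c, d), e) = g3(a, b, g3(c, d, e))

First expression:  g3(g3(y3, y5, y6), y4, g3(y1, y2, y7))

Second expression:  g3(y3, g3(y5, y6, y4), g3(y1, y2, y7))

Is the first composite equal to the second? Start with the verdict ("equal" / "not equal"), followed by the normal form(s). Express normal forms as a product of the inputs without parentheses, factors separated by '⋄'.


Reducing the first expression gives y3 ⋄ y5 ⋄ y6 ⋄ y4 ⋄ y1 ⋄ y2 ⋄ y7
Reducing the second expression gives y3 ⋄ y5 ⋄ y6 ⋄ y4 ⋄ y1 ⋄ y2 ⋄ y7
The forms coincide; equal.

equal: each reduces to y3 ⋄ y5 ⋄ y6 ⋄ y4 ⋄ y1 ⋄ y2 ⋄ y7


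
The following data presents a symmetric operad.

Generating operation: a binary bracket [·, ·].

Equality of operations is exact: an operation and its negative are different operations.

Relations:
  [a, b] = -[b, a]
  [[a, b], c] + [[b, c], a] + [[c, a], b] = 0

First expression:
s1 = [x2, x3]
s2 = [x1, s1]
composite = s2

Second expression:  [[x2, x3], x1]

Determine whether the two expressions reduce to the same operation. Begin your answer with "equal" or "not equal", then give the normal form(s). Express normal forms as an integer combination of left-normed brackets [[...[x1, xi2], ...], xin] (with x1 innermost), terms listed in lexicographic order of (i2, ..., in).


not equal: they reduce to [[x1, x2], x3] - [[x1, x3], x2] and -[[x1, x2], x3] + [[x1, x3], x2]

The first expression reduces to [[x1, x2], x3] - [[x1, x3], x2]
The second expression reduces to -[[x1, x2], x3] + [[x1, x3], x2]
The forms do not match — not equal.


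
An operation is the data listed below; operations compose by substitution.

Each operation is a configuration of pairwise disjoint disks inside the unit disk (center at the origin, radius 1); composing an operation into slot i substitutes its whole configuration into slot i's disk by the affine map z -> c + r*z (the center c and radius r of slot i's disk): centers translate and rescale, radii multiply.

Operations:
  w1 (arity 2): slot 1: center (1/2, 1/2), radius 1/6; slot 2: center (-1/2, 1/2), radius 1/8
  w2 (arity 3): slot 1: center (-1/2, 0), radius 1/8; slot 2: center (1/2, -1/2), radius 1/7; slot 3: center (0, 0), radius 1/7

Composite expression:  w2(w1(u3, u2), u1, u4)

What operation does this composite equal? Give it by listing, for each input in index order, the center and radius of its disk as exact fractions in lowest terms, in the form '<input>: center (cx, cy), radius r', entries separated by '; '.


u1: center (1/2, -1/2), radius 1/7; u2: center (-9/16, 1/16), radius 1/64; u3: center (-7/16, 1/16), radius 1/48; u4: center (0, 0), radius 1/7

Below w2, radii multiply path by path; the u-disk centers shift.
u3 passes through 2 substitutions, ending at center (-7/16, 1/16), radius 1/48
u2 passes through 2 substitutions, ending at center (-9/16, 1/16), radius 1/64
u1 passes through 1 substitution, ending at center (1/2, -1/2), radius 1/7
u4 passes through 1 substitution, ending at center (0, 0), radius 1/7


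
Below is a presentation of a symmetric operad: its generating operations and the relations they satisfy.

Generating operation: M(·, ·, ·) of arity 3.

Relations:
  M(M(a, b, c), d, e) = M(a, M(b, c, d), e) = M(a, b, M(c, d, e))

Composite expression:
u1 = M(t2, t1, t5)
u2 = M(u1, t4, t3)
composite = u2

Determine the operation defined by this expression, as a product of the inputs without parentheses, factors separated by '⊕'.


Associativity of M dissolves the nesting; only the t-input order survives.
M(t2, t1, t5) flattens to t2 ⊕ t1 ⊕ t5
M(M(t2, t1, t5), t4, t3) flattens to t2 ⊕ t1 ⊕ t5 ⊕ t4 ⊕ t3

t2 ⊕ t1 ⊕ t5 ⊕ t4 ⊕ t3


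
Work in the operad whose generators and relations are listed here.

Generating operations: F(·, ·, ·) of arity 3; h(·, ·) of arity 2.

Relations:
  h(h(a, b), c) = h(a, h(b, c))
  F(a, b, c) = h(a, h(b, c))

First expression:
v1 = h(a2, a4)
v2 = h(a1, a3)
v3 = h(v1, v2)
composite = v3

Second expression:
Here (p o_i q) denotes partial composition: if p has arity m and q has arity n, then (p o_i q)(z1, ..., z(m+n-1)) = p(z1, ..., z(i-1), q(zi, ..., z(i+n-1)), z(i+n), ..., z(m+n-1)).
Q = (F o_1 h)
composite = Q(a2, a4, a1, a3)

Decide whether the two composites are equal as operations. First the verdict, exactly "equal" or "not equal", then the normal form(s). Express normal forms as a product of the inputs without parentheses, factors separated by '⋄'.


equal: each reduces to a2 ⋄ a4 ⋄ a1 ⋄ a3

The first expression, normalized: a2 ⋄ a4 ⋄ a1 ⋄ a3
The second expression, normalized: a2 ⋄ a4 ⋄ a1 ⋄ a3
Both agree, so they are equal.


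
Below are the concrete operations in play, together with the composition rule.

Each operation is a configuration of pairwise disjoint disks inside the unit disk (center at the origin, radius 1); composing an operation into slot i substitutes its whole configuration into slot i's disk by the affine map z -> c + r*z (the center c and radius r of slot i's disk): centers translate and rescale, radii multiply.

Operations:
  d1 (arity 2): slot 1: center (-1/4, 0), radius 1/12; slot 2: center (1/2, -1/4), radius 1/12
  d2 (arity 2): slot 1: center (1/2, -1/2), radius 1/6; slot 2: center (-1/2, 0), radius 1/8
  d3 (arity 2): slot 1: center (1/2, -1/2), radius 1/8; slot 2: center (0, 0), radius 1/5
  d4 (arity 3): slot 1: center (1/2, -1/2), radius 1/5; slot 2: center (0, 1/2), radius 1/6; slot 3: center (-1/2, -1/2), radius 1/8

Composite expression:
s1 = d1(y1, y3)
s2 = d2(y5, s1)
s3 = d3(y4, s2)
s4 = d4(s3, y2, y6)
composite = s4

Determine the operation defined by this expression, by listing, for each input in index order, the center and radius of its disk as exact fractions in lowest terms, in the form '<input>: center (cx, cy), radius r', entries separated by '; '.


y1: center (383/800, -1/2), radius 1/2400; y2: center (0, 1/2), radius 1/6; y3: center (193/400, -401/800), radius 1/2400; y4: center (3/5, -3/5), radius 1/40; y5: center (13/25, -13/25), radius 1/150; y6: center (-1/2, -1/2), radius 1/8

Each y-disk chains the slot maps above it in d4; radii multiply.
y4 passes through 2 substitutions, ending at center (3/5, -3/5), radius 1/40
y5 passes through 3 substitutions, ending at center (13/25, -13/25), radius 1/150
y1 passes through 4 substitutions, ending at center (383/800, -1/2), radius 1/2400
y3 passes through 4 substitutions, ending at center (193/400, -401/800), radius 1/2400
y2 passes through 1 substitution, ending at center (0, 1/2), radius 1/6
y6 passes through 1 substitution, ending at center (-1/2, -1/2), radius 1/8


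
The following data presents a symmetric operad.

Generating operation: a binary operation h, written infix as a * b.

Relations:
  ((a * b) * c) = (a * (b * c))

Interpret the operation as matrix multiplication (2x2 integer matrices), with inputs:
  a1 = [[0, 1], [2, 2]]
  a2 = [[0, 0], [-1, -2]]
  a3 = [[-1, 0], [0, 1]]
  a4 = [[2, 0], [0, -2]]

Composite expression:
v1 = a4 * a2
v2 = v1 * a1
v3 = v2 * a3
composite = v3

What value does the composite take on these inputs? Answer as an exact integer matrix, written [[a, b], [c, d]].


[[0, 0], [-8, 10]]

(a4 * a2) = [[0, 0], [2, 4]]
((a4 * a2) * a1) = [[0, 0], [8, 10]]
(((a4 * a2) * a1) * a3) = [[0, 0], [-8, 10]]


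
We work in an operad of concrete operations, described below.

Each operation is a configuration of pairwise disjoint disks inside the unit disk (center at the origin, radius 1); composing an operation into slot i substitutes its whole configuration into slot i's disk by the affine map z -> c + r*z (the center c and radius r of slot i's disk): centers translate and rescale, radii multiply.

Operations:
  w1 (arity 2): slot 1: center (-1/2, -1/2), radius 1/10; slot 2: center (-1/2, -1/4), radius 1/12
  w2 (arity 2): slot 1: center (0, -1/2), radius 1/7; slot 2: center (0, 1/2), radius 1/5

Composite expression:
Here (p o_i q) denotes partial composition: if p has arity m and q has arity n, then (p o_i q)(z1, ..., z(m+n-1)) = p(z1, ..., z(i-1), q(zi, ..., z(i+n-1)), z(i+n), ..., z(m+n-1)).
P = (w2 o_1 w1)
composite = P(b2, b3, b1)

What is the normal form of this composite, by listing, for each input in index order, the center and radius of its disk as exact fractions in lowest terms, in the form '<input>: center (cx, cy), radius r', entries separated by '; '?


Nesting under w2 composes maps z -> c + r*z down each b-path.
for b2, the 2-step affine chain lands on center (-1/14, -4/7), radius 1/70
for b3, the 2-step affine chain lands on center (-1/14, -15/28), radius 1/84
for b1, the 1-step affine chain lands on center (0, 1/2), radius 1/5

b1: center (0, 1/2), radius 1/5; b2: center (-1/14, -4/7), radius 1/70; b3: center (-1/14, -15/28), radius 1/84


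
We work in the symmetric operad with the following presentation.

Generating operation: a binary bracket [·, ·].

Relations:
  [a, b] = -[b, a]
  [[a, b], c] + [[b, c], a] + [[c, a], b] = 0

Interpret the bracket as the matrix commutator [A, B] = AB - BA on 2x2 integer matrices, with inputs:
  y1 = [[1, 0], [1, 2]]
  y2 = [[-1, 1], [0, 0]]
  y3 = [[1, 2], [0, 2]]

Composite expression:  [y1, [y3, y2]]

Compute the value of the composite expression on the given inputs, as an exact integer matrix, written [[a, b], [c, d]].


[[-1, -1], [0, 1]]

[y3, y2] = [[0, 1], [0, 0]]
[y1, [y3, y2]] = [[-1, -1], [0, 1]]


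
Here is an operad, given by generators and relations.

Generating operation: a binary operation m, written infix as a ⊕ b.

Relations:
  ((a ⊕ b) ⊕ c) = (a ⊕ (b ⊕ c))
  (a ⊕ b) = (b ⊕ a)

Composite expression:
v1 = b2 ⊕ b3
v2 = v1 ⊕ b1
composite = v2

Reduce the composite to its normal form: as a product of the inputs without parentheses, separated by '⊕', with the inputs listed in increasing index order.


b1 ⊕ b2 ⊕ b3

Reordering under m is free, so list the b-inputs canonically.
(b2 ⊕ b3) reduces to b2 ⊕ b3
((b2 ⊕ b3) ⊕ b1) reduces to b2 ⊕ b3 ⊕ b1
the factors in increasing index order: b1 ⊕ b2 ⊕ b3


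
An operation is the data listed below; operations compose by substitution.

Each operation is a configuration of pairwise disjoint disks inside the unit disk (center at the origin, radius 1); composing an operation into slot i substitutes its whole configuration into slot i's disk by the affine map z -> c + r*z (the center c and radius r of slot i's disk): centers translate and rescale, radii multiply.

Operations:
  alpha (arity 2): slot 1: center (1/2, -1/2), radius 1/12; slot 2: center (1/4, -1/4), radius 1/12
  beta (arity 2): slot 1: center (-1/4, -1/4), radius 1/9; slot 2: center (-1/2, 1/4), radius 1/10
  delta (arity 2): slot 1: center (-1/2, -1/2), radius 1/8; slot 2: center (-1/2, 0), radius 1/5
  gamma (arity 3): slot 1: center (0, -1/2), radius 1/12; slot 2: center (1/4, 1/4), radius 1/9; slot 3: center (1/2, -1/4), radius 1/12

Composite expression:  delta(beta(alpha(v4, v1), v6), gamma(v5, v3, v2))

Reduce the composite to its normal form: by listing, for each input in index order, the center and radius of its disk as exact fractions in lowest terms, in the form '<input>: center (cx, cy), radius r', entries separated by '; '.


v1: center (-19/36, -77/144), radius 1/864; v2: center (-2/5, -1/20), radius 1/60; v3: center (-9/20, 1/20), radius 1/45; v4: center (-151/288, -155/288), radius 1/864; v5: center (-1/2, -1/10), radius 1/60; v6: center (-9/16, -15/32), radius 1/80

Below delta, radii multiply path by path; the v-disk centers shift.
tracing v4 down its 3-map path: center (-151/288, -155/288), radius 1/864
tracing v1 down its 3-map path: center (-19/36, -77/144), radius 1/864
tracing v6 down its 2-map path: center (-9/16, -15/32), radius 1/80
tracing v5 down its 2-map path: center (-1/2, -1/10), radius 1/60
tracing v3 down its 2-map path: center (-9/20, 1/20), radius 1/45
tracing v2 down its 2-map path: center (-2/5, -1/20), radius 1/60


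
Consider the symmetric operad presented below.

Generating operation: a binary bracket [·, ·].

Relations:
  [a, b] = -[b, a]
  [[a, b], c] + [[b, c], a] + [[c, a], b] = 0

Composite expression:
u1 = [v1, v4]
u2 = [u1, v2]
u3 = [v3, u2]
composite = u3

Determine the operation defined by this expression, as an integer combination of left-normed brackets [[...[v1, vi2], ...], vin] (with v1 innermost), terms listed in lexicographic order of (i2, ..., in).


Skip Jacobi rewriting: expand, keep v1-initial words, read off terms.
Composite bracket: [v3, [[v1, v4], v2]]
Each bracket splits as ab - ba, giving 8 signed words (2^3 = 8).
Coefficients come from the v1-initial words:
  the word v1v4v2v3 carries sign -1 and contributes -[[[v1, v4], v2], v3]

-[[[v1, v4], v2], v3]


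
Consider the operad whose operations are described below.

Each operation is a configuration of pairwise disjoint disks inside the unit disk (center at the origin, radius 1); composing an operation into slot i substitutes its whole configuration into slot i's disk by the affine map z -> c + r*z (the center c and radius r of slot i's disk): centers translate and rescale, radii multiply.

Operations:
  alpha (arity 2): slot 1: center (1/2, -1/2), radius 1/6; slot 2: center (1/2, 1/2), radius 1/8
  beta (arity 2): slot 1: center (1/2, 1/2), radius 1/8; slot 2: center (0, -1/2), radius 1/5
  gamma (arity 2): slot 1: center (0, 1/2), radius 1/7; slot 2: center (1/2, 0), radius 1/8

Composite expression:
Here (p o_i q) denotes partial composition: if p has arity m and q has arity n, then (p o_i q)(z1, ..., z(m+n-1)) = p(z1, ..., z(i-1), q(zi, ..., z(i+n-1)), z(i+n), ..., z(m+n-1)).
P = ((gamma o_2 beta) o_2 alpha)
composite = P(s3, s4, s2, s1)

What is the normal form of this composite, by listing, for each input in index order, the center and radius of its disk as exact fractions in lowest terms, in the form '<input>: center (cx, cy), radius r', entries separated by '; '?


s1: center (1/2, -1/16), radius 1/40; s2: center (73/128, 9/128), radius 1/512; s3: center (0, 1/2), radius 1/7; s4: center (73/128, 7/128), radius 1/384

Below gamma, radii multiply path by path; the s-disk centers shift.
input s3: composing its 1 substitution step yields center (0, 1/2), radius 1/7
input s4: composing its 3 substitution steps yields center (73/128, 7/128), radius 1/384
input s2: composing its 3 substitution steps yields center (73/128, 9/128), radius 1/512
input s1: composing its 2 substitution steps yields center (1/2, -1/16), radius 1/40


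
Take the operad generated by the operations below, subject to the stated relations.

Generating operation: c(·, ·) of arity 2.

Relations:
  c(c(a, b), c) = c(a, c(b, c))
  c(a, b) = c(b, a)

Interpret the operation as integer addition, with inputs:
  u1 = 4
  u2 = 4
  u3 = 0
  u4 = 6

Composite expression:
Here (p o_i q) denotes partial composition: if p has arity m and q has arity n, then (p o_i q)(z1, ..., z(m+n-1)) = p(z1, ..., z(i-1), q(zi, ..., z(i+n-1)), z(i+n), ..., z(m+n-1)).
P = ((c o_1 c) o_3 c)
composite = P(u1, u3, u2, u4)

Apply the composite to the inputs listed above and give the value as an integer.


c(u1, u3) = 4
c(u2, u4) = 10
c(c(u1, u3), c(u2, u4)) = 14

14


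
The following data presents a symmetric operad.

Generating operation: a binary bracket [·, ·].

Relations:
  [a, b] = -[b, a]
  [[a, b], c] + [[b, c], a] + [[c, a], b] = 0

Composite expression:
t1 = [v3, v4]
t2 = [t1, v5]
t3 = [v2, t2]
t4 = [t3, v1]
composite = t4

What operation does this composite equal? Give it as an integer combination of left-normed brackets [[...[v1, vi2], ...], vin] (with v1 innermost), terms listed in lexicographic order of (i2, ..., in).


-[[[[v1, v2], v3], v4], v5] + [[[[v1, v2], v4], v3], v5] + [[[[v1, v2], v5], v3], v4] - [[[[v1, v2], v5], v4], v3] + [[[[v1, v3], v4], v5], v2] - [[[[v1, v4], v3], v5], v2] - [[[[v1, v5], v3], v4], v2] + [[[[v1, v5], v4], v3], v2]

Left-normed coefficients sit on the v1-initial expansion words.
Composite bracket: [[v2, [[v3, v4], v5]], v1]
Under [a, b] = ab - ba we get 16 signed associative words (2^4 = 16).
Only words starting with v1 matter:
  word v1v2v3v4v5 has sign -1, contributing -[[[[v1, v2], v3], v4], v5]
  word v1v2v4v3v5 has sign +1, contributing +[[[[v1, v2], v4], v3], v5]
  word v1v2v5v3v4 has sign +1, contributing +[[[[v1, v2], v5], v3], v4]
  word v1v2v5v4v3 has sign -1, contributing -[[[[v1, v2], v5], v4], v3]
  word v1v3v4v5v2 has sign +1, contributing +[[[[v1, v3], v4], v5], v2]
  word v1v4v3v5v2 has sign -1, contributing -[[[[v1, v4], v3], v5], v2]
  word v1v5v3v4v2 has sign -1, contributing -[[[[v1, v5], v3], v4], v2]
  word v1v5v4v3v2 has sign +1, contributing +[[[[v1, v5], v4], v3], v2]


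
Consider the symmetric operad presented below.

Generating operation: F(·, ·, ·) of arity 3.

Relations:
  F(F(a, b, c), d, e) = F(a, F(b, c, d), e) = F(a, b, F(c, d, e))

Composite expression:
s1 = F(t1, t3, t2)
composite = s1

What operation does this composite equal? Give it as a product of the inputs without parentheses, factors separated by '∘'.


t1 ∘ t3 ∘ t2

Under associativity of F, the answer is the t's in reading order.
F(t1, t3, t2) spells out as t1 ∘ t3 ∘ t2


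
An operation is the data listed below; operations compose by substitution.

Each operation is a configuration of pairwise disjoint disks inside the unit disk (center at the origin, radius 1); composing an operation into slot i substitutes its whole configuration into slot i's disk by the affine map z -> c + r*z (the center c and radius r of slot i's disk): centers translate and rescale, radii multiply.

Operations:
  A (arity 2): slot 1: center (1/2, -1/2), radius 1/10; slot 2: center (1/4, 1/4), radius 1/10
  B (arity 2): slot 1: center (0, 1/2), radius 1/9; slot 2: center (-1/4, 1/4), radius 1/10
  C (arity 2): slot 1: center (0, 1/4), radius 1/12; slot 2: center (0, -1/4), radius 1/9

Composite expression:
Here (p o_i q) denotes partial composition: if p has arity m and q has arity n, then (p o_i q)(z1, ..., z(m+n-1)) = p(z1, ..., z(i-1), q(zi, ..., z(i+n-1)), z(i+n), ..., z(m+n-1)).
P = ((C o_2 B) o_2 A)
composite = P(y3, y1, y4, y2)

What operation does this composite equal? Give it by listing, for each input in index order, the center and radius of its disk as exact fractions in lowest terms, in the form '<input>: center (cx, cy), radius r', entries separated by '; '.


y1: center (1/162, -65/324), radius 1/810; y2: center (-1/36, -2/9), radius 1/90; y3: center (0, 1/4), radius 1/12; y4: center (1/324, -31/162), radius 1/810

Nesting under C composes maps z -> c + r*z down each y-path.
for y3, the 1-step affine chain lands on center (0, 1/4), radius 1/12
for y1, the 3-step affine chain lands on center (1/162, -65/324), radius 1/810
for y4, the 3-step affine chain lands on center (1/324, -31/162), radius 1/810
for y2, the 2-step affine chain lands on center (-1/36, -2/9), radius 1/90
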